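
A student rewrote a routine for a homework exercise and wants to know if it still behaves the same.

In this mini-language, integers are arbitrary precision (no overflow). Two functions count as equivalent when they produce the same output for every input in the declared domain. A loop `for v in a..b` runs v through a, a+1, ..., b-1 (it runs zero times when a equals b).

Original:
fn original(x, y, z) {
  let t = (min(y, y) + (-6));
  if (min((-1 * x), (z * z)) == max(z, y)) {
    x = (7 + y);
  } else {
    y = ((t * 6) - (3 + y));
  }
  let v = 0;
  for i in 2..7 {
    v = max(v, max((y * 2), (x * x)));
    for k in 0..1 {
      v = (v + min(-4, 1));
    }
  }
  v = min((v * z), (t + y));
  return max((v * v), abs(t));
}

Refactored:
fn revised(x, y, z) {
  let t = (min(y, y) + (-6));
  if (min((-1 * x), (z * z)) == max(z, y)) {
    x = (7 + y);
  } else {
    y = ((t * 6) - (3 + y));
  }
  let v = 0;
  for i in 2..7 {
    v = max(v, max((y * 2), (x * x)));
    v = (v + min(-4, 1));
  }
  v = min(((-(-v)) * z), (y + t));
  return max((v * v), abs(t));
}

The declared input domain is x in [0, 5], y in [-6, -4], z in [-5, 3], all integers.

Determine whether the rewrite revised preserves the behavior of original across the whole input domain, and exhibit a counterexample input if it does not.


Behavior is preserved: although statement counts differ, loop structure differs, local variable names differ, the outputs never diverge.
As a probe, take x=4, y=-6, z=3: original runs t := -12 | (min((-1 * x), (z * z)) == max(z, y)): false | y := -69 | v := 0 | iter i=2: | v := 16 | iter k=0: | v := 12 | iter i=3: | v := 16 | iter k=0: | v := 12 | iter i=4: | v := 16 | iter k=0: | v := 12 | iter i=5: | v := 16 | iter k=0: | v := 12 | iter i=6: | v := 16 | iter k=0: | v := 12 | v := -81 | result 6561; revised runs t := -12 | (min((-1 * x), (z * z)) == max(z, y)): false | y := -69 | v := 0 | iter i=2: | v := 16 | v := 12 | iter i=3: | v := 16 | v := 12 | iter i=4: | v := 16 | v := 12 | iter i=5: | v := 16 | v := 12 | iter i=6: | v := 16 | v := 12 | v := -81 | result 6561; both end at 6561.
Sweeping the whole domain (162 inputs) finds no disagreement.
verdict: equivalent


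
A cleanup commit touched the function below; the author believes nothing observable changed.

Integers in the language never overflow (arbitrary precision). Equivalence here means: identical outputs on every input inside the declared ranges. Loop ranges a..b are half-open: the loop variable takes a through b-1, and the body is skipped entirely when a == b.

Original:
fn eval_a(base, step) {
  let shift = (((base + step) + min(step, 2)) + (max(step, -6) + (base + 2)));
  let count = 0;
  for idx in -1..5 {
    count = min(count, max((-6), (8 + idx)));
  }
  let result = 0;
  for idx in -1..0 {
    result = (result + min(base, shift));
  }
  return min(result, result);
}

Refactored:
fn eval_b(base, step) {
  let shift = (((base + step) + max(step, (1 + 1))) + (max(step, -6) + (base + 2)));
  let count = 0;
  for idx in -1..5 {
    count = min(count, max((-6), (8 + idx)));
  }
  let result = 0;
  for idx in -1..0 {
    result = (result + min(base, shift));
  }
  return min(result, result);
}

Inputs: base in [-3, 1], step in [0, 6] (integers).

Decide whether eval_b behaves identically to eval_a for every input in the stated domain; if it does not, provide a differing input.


There is a counterexample at base=-3, step=0: -4 on one side, -3 on the other.
eval_a: shift := -4 | count := 0 | iter idx=-1: | count := 0 | iter idx=0: | count := 0 | iter idx=1: | count := 0 | iter idx=2: | count := 0 | iter idx=3: | count := 0 | iter idx=4: | count := 0 | result := 0 | iter idx=-1: | result := -4 | result -4
eval_b: shift := -2 | count := 0 | iter idx=-1: | count := 0 | iter idx=0: | count := 0 | iter idx=1: | count := 0 | iter idx=2: | count := 0 | iter idx=3: | count := 0 | iter idx=4: | count := 0 | result := 0 | iter idx=-1: | result := -3 | result -3
verdict: not equivalent; witness: base=-3, step=0


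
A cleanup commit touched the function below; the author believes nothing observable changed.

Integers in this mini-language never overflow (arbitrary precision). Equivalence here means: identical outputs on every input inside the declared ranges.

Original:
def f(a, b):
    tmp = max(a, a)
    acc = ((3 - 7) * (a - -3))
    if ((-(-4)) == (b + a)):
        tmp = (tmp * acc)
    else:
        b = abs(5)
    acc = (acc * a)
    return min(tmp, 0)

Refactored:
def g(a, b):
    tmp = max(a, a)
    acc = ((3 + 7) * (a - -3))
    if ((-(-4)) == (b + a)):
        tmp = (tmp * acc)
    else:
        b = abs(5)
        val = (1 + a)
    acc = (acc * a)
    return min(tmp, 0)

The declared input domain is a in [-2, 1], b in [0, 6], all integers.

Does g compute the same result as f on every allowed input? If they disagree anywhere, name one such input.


There is a counterexample at a=-2, b=6: 0 on one side, -20 on the other.
f: tmp = -2; acc = -4; ((-(-4)) == (b + a)) -> true; tmp = 8; acc = 8; return 0
g: tmp = -2; acc = 10; ((-(-4)) == (b + a)) -> true; tmp = -20; acc = -20; return -20
verdict: not equivalent; witness: a=-2, b=6


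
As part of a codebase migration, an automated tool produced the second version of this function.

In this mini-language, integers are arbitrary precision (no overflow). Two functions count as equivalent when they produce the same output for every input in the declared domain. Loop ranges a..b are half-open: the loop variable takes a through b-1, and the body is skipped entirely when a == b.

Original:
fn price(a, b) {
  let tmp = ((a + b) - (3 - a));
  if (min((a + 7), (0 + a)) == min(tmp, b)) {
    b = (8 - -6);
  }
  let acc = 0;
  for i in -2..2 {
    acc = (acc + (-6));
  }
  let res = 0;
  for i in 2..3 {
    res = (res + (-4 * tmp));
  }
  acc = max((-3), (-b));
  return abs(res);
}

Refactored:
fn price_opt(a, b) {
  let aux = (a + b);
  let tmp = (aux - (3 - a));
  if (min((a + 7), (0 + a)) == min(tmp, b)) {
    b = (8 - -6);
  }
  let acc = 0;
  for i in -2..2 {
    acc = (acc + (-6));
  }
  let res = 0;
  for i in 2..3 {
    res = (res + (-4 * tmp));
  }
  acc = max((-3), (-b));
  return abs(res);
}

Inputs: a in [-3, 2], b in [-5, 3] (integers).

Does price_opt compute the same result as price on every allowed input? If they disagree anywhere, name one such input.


This is a faithful refactor — statement counts differ; and local variable names differ, but the computed results match everywhere.
As a probe, take a=-3, b=-1: price runs tmp=-10, then (min((a + 7), (0 + a)) == min(tmp, b)) is false, then acc=0, then (i=-2), then acc=-6, then (i=-1), then acc=-12, then (i=0), then acc=-18, then (i=1), then acc=-24, then res=0, then (i=2), then res=40, then acc=1, then returns 40; price_opt runs aux=-4, then tmp=-10, then (min((a + 7), (0 + a)) == min(tmp, b)) is false, then acc=0, then (i=-2), then acc=-6, then (i=-1), then acc=-12, then (i=0), then acc=-18, then (i=1), then acc=-24, then res=0, then (i=2), then res=40, then acc=1, then returns 40; both end at 40.
Every one of the 54 inputs gives matching results.
verdict: equivalent


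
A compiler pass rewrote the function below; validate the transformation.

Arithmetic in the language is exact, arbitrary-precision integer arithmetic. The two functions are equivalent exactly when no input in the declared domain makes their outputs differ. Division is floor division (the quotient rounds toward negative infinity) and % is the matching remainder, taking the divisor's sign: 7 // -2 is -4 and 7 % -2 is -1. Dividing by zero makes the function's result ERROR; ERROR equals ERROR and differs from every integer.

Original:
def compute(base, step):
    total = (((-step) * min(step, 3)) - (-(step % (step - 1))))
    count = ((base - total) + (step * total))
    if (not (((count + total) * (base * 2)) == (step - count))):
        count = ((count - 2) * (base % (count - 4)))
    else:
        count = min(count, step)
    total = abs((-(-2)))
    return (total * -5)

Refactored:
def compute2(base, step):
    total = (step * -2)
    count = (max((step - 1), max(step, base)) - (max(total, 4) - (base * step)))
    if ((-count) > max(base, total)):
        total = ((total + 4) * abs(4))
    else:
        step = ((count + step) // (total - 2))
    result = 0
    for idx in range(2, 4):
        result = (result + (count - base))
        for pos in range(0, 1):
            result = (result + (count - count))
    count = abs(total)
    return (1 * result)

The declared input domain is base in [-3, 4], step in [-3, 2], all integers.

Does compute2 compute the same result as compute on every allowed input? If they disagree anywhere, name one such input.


Consider the input base=-3, step=-3.
compute: total := -12 | count := 45 | (not (((count + total) * (base * 2)) == (step - count))): true | count := 1634 | total := 2 | result -10
compute2: total := 6 | count := 0 | ((-count) > max(base, total)): false | step := -1 | result := 0 | iter idx=2: | result := 3 | iter pos=0: | result := 3 | iter idx=3: | result := 6 | iter pos=0: | result := 6 | count := 6 | result 6
-10 vs 6 — the two versions disagree here.
verdict: not equivalent; witness: base=-3, step=-3


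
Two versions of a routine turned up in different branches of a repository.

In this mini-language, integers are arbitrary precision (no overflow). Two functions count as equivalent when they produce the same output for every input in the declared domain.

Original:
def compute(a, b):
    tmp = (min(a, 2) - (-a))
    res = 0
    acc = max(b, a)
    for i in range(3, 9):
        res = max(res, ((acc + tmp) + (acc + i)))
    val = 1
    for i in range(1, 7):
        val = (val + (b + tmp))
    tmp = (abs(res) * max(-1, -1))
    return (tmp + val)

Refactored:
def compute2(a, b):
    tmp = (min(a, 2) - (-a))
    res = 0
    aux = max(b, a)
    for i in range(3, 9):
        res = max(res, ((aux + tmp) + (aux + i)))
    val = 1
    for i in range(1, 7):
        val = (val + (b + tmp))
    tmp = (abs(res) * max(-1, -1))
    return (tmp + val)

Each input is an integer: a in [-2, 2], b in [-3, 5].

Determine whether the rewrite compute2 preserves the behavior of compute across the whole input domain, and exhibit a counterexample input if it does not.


The two are interchangeable: local variable names differ, and every declared input agrees.
Spot check at a=-2, b=1 — compute: tmp := -4 | res := 0 | acc := 1 | iter i=3: | res := 1 | iter i=4: | res := 2 | iter i=5: | res := 3 | iter i=6: | res := 4 | iter i=7: | res := 5 | iter i=8: | res := 6 | val := 1 | iter i=1: | val := -2 | iter i=2: | val := -5 | iter i=3: | val := -8 | iter i=4: | val := -11 | iter i=5: | val := -14 | iter i=6: | val := -17 | tmp := -6 | result -23. compute2: tmp := -4 | res := 0 | aux := 1 | iter i=3: | res := 1 | iter i=4: | res := 2 | iter i=5: | res := 3 | iter i=6: | res := 4 | iter i=7: | res := 5 | iter i=8: | res := 6 | val := 1 | iter i=1: | val := -2 | iter i=2: | val := -5 | iter i=3: | val := -8 | iter i=4: | val := -11 | iter i=5: | val := -14 | iter i=6: | val := -17 | tmp := -6 | result -23. Both give -23.
Across all 45 domain points the two functions coincide.
verdict: equivalent


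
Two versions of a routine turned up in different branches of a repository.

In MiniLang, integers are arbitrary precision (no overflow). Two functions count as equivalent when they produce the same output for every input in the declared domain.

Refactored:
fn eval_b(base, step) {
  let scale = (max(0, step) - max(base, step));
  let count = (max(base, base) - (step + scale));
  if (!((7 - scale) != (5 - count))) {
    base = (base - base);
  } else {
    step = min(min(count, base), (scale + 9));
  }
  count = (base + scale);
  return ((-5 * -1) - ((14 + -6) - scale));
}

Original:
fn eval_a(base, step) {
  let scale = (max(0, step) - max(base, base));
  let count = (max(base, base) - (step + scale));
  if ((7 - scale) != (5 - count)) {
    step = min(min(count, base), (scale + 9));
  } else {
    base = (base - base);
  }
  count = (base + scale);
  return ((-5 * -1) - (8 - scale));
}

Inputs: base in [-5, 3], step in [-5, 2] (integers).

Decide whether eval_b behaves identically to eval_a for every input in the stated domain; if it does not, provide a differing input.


Not equivalent: base=-5, step=-4 separates them (2 vs 1).
eval_a: scale := 5 | count := -6 | ((7 - scale) != (5 - count)): true | step := -6 | count := 0 | result 2
eval_b: scale := 4 | count := -5 | (!((7 - scale) != (5 - count))): false | step := -5 | count := -1 | result 1
verdict: not equivalent; witness: base=-5, step=-4


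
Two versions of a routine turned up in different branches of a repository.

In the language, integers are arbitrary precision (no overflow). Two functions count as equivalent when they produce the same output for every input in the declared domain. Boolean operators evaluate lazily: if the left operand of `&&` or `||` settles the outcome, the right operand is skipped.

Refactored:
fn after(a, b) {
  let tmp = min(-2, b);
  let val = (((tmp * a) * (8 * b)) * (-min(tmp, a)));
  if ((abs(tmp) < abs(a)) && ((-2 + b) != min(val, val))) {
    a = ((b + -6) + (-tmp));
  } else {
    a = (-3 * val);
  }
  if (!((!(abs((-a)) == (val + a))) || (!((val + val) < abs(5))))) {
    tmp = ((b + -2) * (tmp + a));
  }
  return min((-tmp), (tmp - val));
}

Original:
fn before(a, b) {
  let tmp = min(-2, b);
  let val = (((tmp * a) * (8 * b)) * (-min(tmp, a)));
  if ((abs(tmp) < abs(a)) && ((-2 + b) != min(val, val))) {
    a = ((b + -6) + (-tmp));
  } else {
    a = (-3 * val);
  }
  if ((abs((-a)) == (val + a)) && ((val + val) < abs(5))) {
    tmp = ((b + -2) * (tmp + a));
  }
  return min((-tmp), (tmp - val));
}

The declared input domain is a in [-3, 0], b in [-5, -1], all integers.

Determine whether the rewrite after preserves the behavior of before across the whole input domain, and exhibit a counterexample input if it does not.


Comparing the listings, the differences include: boolean connective usage differs.
Spot check at a=-2, b=-3 — before: tmp=-3, then val=-432, then ((abs(tmp) < abs(a)) && ((-2 + b) != min(val, val))) is false, then a=1296, then ((abs((-a)) == (val + a)) && ((val + val) < abs(5))) is false, then returns 3. after: tmp=-3, then val=-432, then ((abs(tmp) < abs(a)) && ((-2 + b) != min(val, val))) is false, then a=1296, then (!((!(abs((-a)) == (val + a))) || (!((val + val) < abs(5))))) is false, then returns 3. Both give 3.
Sweeping the whole domain (20 inputs) finds no disagreement.
verdict: equivalent


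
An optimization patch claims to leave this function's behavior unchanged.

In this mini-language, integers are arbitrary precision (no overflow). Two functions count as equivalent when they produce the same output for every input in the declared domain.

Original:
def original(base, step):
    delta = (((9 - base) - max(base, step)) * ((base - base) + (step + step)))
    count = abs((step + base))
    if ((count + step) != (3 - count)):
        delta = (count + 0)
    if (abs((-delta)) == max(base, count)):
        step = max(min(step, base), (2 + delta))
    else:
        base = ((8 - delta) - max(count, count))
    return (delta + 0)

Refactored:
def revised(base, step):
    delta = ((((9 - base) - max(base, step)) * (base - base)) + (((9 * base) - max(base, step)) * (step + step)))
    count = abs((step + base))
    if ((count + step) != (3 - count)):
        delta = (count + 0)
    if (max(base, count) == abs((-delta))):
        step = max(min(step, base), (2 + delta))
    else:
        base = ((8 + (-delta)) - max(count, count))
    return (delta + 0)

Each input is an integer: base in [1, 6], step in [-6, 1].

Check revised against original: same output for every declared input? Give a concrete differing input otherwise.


Not equivalent: base=1, step=-5 separates them (-70 vs -80).
original: delta becomes -70; next count becomes 4; next ((count + step) != (3 - count)) evaluates to false; next (abs((-delta)) == max(base, count)) evaluates to false; next base becomes 74; next final value -70
revised: delta becomes -80; next count becomes 4; next ((count + step) != (3 - count)) evaluates to false; next (max(base, count) == abs((-delta))) evaluates to false; next base becomes 84; next final value -80
verdict: not equivalent; witness: base=1, step=-5


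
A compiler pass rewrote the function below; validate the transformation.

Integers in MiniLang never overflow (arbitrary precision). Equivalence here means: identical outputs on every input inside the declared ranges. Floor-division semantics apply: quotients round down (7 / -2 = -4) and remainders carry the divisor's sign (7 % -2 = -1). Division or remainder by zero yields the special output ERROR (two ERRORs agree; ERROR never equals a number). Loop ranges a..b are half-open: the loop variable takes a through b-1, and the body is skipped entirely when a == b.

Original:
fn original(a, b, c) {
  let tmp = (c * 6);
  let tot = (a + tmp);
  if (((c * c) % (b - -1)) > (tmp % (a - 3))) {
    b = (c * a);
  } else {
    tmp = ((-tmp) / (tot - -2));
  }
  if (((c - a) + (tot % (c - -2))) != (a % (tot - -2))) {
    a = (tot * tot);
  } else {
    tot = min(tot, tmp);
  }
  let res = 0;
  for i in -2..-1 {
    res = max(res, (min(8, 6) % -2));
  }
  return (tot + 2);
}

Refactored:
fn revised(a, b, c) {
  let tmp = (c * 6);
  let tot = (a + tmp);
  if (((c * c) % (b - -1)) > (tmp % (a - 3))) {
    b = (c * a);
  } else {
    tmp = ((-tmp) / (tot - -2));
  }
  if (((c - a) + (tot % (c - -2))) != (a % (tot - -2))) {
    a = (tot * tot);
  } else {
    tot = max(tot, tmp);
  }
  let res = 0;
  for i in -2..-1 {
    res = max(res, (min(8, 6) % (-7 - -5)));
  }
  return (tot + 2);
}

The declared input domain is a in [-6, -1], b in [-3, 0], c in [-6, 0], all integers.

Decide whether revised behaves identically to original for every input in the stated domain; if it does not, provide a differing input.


At a=-2, b=-3, c=-4: original gives -24, revised gives -22.
verdict: not equivalent; witness: a=-2, b=-3, c=-4


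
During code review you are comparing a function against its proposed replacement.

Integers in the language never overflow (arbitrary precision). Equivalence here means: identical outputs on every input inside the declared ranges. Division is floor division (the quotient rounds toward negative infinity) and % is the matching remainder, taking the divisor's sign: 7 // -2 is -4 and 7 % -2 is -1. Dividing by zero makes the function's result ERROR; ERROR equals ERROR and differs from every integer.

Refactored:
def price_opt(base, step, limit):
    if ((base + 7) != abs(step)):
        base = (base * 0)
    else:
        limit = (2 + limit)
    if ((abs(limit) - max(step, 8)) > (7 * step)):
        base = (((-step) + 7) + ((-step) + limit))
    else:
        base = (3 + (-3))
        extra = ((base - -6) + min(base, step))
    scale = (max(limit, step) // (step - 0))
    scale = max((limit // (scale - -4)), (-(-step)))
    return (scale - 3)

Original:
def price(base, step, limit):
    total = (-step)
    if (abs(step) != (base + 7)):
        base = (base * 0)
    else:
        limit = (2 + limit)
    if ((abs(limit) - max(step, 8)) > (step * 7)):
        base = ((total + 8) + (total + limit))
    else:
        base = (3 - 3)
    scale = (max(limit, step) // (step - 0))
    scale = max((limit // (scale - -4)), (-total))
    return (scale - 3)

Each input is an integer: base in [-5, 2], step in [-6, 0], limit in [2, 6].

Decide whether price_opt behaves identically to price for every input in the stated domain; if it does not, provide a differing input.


The one real change (`8` became `7`) has no effect anywhere in the declared ranges.
Tracing base=-5, step=-1, limit=5: price: total := 1 | (abs(step) != (base + 7)): true | base := 0 | ((abs(limit) - max(step, 8)) > (step * 7)): true | base := 15 | scale := -5 | scale := -1 | result -4 | price_opt: ((base + 7) != abs(step)): true | base := 0 | ((abs(limit) - max(step, 8)) > (7 * step)): true | base := 14 | scale := -5 | scale := -1 | result -4 — matching result -4.
Across all 280 domain points the two functions coincide.
verdict: equivalent


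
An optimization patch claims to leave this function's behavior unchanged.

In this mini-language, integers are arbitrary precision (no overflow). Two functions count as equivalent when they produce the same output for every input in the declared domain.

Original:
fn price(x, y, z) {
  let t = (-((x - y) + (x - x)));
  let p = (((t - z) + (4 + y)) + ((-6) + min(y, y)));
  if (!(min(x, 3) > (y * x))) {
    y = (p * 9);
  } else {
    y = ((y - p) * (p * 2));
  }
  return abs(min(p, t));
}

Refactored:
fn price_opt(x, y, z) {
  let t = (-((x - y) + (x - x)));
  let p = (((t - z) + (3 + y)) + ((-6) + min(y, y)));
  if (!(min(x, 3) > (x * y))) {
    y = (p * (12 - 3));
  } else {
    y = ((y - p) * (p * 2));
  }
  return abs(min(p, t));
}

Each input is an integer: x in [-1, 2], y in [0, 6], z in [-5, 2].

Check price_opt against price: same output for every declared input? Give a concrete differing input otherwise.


Try x=-1, y=0, z=-2.
price: t=1, then p=1, then (!(min(x, 3) > (y * x))) is true, then y=9, then returns 1
price_opt: t=1, then p=0, then (!(min(x, 3) > (x * y))) is true, then y=0, then returns 0
1 against 0: the behavior changed.
verdict: not equivalent; witness: x=-1, y=0, z=-2


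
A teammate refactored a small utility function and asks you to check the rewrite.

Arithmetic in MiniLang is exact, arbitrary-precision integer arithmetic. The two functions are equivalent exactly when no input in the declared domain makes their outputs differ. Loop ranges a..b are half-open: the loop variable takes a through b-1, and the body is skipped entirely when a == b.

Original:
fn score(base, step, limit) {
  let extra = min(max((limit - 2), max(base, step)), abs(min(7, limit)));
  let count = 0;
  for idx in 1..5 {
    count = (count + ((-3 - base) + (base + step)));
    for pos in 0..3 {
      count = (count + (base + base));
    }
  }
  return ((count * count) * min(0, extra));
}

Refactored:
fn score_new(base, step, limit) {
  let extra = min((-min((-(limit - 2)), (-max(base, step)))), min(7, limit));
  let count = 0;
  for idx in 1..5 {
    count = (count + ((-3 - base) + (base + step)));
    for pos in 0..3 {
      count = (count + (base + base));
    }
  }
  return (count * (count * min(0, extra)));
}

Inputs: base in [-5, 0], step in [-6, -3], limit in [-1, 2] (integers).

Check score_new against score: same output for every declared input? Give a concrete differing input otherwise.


At base=0, step=-6, limit=-1: score gives 0, score_new gives -1296.
verdict: not equivalent; witness: base=0, step=-6, limit=-1


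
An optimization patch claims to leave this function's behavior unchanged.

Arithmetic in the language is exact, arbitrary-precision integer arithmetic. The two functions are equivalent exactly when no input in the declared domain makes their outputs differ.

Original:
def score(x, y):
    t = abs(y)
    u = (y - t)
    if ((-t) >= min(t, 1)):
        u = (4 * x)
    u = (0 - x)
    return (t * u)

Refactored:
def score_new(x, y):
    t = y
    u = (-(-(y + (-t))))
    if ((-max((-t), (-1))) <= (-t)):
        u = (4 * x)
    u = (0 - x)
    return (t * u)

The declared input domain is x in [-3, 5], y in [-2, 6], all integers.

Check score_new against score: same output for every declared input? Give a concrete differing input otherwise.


The rewrite breaks on x=-3, y=-2, where the results are 6 and -6.
score: t := 2 | u := -4 | ((-t) >= min(t, 1)): false | u := 3 | result 6
score_new: t := -2 | u := 0 | ((-max((-t), (-1))) <= (-t)): true | u := -12 | u := 3 | result -6
verdict: not equivalent; witness: x=-3, y=-2


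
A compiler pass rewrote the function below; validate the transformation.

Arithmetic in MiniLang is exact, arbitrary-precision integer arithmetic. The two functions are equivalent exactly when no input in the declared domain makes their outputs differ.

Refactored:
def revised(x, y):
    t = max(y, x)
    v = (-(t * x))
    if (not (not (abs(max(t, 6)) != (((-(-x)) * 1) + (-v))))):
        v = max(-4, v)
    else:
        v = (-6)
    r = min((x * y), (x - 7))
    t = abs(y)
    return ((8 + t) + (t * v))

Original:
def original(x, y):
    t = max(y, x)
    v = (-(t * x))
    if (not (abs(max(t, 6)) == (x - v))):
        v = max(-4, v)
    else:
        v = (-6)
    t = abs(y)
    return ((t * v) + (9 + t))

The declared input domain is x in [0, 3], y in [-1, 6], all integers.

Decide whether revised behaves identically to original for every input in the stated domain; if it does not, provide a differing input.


These are not equivalent — on x=0, y=-1 the outputs split (10 vs 9).
original: t := 0 | v := 0 | (not (abs(max(t, 6)) == (x - v))): true | v := 0 | t := 1 | result 10
revised: t := 0 | v := 0 | (not (not (abs(max(t, 6)) != (((-(-x)) * 1) + (-v))))): true | v := 0 | r := -7 | t := 1 | result 9
verdict: not equivalent; witness: x=0, y=-1


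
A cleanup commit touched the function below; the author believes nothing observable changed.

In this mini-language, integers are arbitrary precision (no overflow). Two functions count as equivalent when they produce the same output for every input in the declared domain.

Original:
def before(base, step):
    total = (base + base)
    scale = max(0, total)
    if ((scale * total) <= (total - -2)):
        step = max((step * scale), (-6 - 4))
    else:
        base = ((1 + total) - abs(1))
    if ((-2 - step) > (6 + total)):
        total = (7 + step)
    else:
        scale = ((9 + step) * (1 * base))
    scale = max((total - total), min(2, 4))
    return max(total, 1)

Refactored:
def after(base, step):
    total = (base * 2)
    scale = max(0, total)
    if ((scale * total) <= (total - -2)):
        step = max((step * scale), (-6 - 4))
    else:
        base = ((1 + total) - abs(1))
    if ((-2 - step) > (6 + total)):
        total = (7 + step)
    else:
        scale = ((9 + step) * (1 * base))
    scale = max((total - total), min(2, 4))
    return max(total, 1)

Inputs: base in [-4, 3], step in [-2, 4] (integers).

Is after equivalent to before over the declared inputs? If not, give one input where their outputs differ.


Equivalent — the differences include constant usage differs; and arithmetic usage differs, yet no declared input distinguishes the two.
Tracing base=-2, step=4: before: total=-4, then scale=0, then ((scale * total) <= (total - -2)) is false, then base=-4, then ((-2 - step) > (6 + total)) is false, then scale=-52, then scale=2, then returns 1 | after: total=-4, then scale=0, then ((scale * total) <= (total - -2)) is false, then base=-4, then ((-2 - step) > (6 + total)) is false, then scale=-52, then scale=2, then returns 1 — matching result 1.
Checked all 56 inputs in the declared domain: the outputs agree on every one.
verdict: equivalent


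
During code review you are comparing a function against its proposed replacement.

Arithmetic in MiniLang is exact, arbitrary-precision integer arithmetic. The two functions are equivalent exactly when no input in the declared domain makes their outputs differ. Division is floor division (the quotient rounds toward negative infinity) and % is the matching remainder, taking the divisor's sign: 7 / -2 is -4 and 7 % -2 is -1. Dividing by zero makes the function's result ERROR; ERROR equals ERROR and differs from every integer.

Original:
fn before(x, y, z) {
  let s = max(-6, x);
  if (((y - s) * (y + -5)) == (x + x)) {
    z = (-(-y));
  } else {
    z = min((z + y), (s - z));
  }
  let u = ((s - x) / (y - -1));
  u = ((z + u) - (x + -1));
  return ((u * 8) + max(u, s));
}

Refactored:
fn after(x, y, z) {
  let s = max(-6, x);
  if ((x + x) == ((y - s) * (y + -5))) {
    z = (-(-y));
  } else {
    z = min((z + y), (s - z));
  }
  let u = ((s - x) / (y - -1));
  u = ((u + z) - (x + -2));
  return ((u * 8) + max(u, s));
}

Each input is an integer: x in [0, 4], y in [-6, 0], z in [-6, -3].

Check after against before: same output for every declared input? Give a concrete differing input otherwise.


Consider the input x=0, y=-6, z=-6.
before: s := 0 | (((y - s) * (y + -5)) == (x + x)): false | z := -12 | u := 0 | u := -11 | result -88
after: s := 0 | ((x + x) == ((y - s) * (y + -5))): false | z := -12 | u := 0 | u := -10 | result -80
-88 and -80 differ, so these are not the same function on this domain.
verdict: not equivalent; witness: x=0, y=-6, z=-6


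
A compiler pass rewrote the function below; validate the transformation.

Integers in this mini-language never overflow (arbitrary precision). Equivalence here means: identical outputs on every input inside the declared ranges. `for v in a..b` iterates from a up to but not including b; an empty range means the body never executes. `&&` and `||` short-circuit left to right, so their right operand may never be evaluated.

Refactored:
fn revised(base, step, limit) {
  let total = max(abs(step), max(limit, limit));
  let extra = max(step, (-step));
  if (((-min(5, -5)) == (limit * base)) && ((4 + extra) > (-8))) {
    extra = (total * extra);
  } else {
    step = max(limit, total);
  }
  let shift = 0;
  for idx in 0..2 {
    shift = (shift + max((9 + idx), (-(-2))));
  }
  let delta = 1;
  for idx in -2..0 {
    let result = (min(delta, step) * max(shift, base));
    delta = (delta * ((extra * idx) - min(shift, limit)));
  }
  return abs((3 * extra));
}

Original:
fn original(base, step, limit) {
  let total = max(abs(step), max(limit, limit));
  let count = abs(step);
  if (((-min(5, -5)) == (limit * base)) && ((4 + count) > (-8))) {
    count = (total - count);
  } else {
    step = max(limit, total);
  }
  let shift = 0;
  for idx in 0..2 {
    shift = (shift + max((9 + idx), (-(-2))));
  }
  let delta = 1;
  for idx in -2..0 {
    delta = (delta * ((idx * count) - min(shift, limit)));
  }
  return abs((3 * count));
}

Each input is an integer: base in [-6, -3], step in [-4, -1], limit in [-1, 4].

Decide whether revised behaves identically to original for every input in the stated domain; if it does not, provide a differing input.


Input base=-5, step=-4, limit=-1: 0 from original versus 48 from revised.
verdict: not equivalent; witness: base=-5, step=-4, limit=-1


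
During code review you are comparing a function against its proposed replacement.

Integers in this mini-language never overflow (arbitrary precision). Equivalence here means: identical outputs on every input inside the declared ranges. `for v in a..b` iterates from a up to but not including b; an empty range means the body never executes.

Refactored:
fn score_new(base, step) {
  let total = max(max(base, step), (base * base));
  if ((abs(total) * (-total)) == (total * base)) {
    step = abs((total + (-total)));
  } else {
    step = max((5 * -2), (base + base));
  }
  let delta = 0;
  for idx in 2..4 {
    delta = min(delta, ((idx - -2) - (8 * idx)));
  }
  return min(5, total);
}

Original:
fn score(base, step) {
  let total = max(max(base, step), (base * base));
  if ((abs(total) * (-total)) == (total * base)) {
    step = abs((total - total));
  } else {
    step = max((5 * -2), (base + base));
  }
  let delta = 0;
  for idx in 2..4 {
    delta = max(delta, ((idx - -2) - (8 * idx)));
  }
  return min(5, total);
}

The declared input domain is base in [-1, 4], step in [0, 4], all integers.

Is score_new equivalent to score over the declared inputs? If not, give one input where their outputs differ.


Although `max(delta, ((idx - -2) - (8 * idx)))` became `min(delta, ((idx - -2) - (8 * idx)))`, no input in the stated domain can expose it.
Spot check at base=4, step=1 — score: total becomes 16; next ((abs(total) * (-total)) == (total * base)) evaluates to false; next step becomes 8; next delta becomes 0; next at idx=2:; next delta becomes 0; next at idx=3:; next delta becomes 0; next final value 5. score_new: total becomes 16; next ((abs(total) * (-total)) == (total * base)) evaluates to false; next step becomes 8; next delta becomes 0; next at idx=2:; next delta becomes -12; next at idx=3:; next delta becomes -19; next final value 5. Both give 5.
Across all 30 domain points the two functions coincide.
verdict: equivalent


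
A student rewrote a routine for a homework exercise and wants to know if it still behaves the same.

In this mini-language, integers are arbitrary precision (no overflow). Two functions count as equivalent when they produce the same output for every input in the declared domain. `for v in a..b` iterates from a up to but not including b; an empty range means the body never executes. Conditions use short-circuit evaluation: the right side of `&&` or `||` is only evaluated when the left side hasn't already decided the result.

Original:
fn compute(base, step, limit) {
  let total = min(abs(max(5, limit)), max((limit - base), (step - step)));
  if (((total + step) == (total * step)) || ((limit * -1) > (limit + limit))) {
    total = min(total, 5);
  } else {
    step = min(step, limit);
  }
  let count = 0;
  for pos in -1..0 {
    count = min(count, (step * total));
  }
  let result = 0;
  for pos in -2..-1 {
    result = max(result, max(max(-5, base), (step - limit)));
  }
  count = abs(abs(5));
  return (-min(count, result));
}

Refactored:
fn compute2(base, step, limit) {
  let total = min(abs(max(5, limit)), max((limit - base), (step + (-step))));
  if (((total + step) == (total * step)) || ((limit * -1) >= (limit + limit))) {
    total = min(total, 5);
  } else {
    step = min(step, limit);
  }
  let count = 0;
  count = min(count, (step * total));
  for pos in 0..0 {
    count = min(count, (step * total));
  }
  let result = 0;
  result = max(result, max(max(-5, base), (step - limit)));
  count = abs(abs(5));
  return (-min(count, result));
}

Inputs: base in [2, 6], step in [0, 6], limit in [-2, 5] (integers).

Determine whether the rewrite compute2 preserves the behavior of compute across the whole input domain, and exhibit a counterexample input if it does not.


Run the pair on base=2, step=3, limit=0.
compute: total := 0 | (((total + step) == (total * step)) || ((limit * -1) > (limit + limit))): false | step := 0 | count := 0 | iter pos=-1: | count := 0 | result := 0 | iter pos=-2: | result := 2 | count := 5 | result -2
compute2: total := 0 | (((total + step) == (total * step)) || ((limit * -1) >= (limit + limit))): true | total := 0 | count := 0 | count := 0 | loop over pos: empty range | result := 0 | result := 3 | count := 5 | result -3
-2 != -3, so the rewrite changes behavior.
verdict: not equivalent; witness: base=2, step=3, limit=0


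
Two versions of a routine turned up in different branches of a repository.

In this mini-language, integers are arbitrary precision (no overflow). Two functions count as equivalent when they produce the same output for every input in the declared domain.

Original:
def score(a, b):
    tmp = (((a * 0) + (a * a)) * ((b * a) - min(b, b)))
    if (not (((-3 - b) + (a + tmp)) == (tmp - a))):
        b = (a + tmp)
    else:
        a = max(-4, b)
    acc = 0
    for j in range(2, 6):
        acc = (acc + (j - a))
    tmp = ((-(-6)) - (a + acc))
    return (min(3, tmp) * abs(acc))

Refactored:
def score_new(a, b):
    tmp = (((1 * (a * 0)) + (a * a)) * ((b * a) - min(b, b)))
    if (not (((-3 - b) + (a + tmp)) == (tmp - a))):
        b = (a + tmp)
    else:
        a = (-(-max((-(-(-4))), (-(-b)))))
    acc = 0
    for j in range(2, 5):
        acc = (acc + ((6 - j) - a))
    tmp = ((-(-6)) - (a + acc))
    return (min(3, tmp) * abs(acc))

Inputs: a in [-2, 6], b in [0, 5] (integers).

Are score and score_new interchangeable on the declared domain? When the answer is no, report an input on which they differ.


The rewrite breaks on a=-2, b=0, where the results are -308 and -105.
score: tmp = 0; (not (((-3 - b) + (a + tmp)) == (tmp - a))) -> true; b = -2; acc = 0; [j=2]; acc = 4; [j=3]; acc = 9; [j=4]; acc = 15; [j=5]; acc = 22; tmp = -14; return -308
score_new: tmp = 0; (not (((-3 - b) + (a + tmp)) == (tmp - a))) -> true; b = -2; acc = 0; [j=2]; acc = 6; [j=3]; acc = 11; [j=4]; acc = 15; tmp = -7; return -105
verdict: not equivalent; witness: a=-2, b=0


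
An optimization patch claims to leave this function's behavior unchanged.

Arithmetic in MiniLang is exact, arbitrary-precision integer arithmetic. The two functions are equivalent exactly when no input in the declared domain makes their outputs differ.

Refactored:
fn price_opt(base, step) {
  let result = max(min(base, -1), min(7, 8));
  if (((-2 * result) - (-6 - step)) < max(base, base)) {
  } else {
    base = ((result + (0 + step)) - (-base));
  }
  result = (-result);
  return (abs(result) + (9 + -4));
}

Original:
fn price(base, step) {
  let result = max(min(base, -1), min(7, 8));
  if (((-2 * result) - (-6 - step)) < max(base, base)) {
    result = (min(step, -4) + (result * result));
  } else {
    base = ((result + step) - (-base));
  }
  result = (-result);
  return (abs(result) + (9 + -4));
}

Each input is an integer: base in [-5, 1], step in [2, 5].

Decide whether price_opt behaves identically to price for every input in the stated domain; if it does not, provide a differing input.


Take base=-5, step=2.
price: result := 7 | (((-2 * result) - (-6 - step)) < max(base, base)): true | result := 45 | result := -45 | result 50
price_opt: result := 7 | (((-2 * result) - (-6 - step)) < max(base, base)): true | result := -7 | result 12
50 != 12, so the rewrite changes behavior.
verdict: not equivalent; witness: base=-5, step=2


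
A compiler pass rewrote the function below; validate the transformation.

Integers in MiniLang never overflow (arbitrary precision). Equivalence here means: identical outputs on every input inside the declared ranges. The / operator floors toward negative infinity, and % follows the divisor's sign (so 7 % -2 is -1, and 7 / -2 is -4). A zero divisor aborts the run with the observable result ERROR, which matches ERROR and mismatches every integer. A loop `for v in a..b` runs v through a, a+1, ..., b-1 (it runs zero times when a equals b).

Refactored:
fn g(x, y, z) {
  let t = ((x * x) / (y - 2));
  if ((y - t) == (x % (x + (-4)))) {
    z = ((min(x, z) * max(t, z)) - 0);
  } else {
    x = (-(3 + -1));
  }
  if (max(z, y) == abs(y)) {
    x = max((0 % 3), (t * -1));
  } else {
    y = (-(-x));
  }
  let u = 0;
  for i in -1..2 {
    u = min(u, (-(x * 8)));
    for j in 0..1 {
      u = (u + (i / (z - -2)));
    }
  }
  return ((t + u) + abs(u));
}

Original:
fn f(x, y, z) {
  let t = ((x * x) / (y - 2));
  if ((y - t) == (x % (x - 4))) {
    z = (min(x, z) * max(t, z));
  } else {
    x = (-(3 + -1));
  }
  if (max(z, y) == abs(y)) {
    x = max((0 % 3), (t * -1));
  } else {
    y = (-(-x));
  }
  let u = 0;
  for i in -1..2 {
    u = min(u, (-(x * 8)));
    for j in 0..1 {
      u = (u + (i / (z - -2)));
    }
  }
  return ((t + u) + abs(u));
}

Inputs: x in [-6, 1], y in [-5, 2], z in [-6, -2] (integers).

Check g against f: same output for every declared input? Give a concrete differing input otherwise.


The two versions differ — the changes include constant usage differs; and arithmetic usage differs.
As a probe, take x=-3, y=-4, z=-3: f runs t := -2 | ((y - t) == (x % (x - 4))): false | x := -2 | (max(z, y) == abs(y)): false | y := -2 | u := 0 | iter i=-1: | u := 0 | iter j=0: | u := 1 | iter i=0: | u := 1 | iter j=0: | u := 1 | iter i=1: | u := 1 | iter j=0: | u := 0 | result -2; g runs t := -2 | ((y - t) == (x % (x + (-4)))): false | x := -2 | (max(z, y) == abs(y)): false | y := -2 | u := 0 | iter i=-1: | u := 0 | iter j=0: | u := 1 | iter i=0: | u := 1 | iter j=0: | u := 1 | iter i=1: | u := 1 | iter j=0: | u := 0 | result -2; both end at -2.
Checked all 320 inputs in the declared domain: the outputs agree on every one.
verdict: equivalent


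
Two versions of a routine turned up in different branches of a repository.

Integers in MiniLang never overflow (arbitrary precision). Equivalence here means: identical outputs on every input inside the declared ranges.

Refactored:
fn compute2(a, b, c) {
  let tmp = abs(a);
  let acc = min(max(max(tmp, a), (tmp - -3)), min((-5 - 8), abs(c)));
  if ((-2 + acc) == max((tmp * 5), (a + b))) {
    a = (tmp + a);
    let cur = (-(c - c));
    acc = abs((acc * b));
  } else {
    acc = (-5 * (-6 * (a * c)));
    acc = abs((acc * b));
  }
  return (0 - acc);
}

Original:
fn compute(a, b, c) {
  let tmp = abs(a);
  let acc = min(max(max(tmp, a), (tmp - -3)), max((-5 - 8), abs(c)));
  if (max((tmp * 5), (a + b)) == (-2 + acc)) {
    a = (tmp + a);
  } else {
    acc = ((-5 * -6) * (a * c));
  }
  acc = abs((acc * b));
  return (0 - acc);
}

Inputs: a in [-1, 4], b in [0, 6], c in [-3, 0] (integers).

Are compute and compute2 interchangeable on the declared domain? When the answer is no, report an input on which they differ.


There is a counterexample at a=0, b=1, c=-3: -3 on one side, 0 on the other.
compute: tmp := 0 | acc := 3 | (max((tmp * 5), (a + b)) == (-2 + acc)): true | a := 0 | acc := 3 | result -3
compute2: tmp := 0 | acc := -13 | ((-2 + acc) == max((tmp * 5), (a + b))): false | acc := 0 | acc := 0 | result 0
verdict: not equivalent; witness: a=0, b=1, c=-3
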